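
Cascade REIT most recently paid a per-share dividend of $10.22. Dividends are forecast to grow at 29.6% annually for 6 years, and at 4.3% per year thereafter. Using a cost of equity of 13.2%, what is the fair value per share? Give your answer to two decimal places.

Two-stage DDM. Project D₁…D_6 at 0.296, terminal growth 0.043, discount at r = 0.132.
D_1 = 13.2451
D_2 = 17.1657
D_3 = 22.2467
D_4 = 28.8317
D_5 = 37.3659
D_6 = 48.4263
Terminal value at t=6: TV = D_7/(r−g) = 50.5086/(0.132−0.043) = 567.5122
P₀ = 13.2451/(1+0.132)^1 + 17.1657/(1+0.132)^2 + 22.2467/(1+0.132)^3 + 28.8317/(1+0.132)^4 + 37.3659/(1+0.132)^5 + 48.4263/(1+0.132)^6 + 567.5122/(1+0.132)^6 = 370.8178

$370.82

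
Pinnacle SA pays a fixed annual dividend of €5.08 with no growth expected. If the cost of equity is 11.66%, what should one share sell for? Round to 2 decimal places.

€43.57

Zero-growth DDM (perpetuity): P₀ = D/r = 5.08 / 0.1166 = 43.5678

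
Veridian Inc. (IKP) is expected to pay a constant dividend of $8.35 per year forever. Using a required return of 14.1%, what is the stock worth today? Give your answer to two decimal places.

Zero-growth DDM (perpetuity): P₀ = D/r = 8.35 / 0.141 = 59.2199

$59.22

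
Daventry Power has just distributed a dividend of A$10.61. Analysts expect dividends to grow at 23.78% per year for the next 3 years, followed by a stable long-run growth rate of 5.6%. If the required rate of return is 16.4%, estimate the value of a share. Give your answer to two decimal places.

Two-stage DDM. Project D₁…D_3 at 0.2378, terminal growth 0.056, discount at r = 0.164.
D_1 = 13.1331
D_2 = 16.2561
D_3 = 20.1218
Terminal value at t=3: TV = D_4/(r−g) = 21.2486/(0.164−0.056) = 196.7465
P₀ = 13.1331/(1+0.164)^1 + 16.2561/(1+0.164)^2 + 20.1218/(1+0.164)^3 + 196.7465/(1+0.164)^3 = 160.7916

A$160.79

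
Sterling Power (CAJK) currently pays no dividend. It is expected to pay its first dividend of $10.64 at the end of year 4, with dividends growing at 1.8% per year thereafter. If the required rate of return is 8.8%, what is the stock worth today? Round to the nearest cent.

Deferred-dividend DDM. At t=3 the remaining stream is a growing perpetuity with first payment D_4 = 10.64.
V_3 = D_4/(r−g) = 10.64/(0.088−0.018) = 152.0000
P₀ = V_3/(1+r)^3 = 152.0000/(1+0.088)^3 = 118.0204

$118.02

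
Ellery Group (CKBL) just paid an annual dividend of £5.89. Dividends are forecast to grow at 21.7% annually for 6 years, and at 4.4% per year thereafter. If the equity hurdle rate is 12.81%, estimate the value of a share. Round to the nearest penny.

£161.73

Two-stage DDM. Project D₁…D_6 at 0.217, terminal growth 0.044, discount at r = 0.1281.
D_1 = 7.1681
D_2 = 8.7236
D_3 = 10.6166
D_4 = 12.9204
D_5 = 15.7242
D_6 = 19.1363
Terminal value at t=6: TV = D_7/(r−g) = 19.9783/(0.1281−0.044) = 237.5545
P₀ = 7.1681/(1+0.1281)^1 + 8.7236/(1+0.1281)^2 + 10.6166/(1+0.1281)^3 + 12.9204/(1+0.1281)^4 + 15.7242/(1+0.1281)^5 + 19.1363/(1+0.1281)^6 + 237.5545/(1+0.1281)^6 = 161.7332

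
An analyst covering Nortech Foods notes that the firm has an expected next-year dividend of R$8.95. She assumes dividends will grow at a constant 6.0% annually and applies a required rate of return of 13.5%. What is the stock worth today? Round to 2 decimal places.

R$119.33

Gordon growth model: P₀ = D₁/(r − g), with D₁ = 8.95 given directly.
P₀ = 8.9500 / (0.135 − 0.06) = 8.9500 / 0.075 = 119.3333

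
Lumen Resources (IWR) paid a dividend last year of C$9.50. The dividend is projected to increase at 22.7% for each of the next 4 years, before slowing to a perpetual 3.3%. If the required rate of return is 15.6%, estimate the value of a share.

C$145.47

Two-stage DDM. Project D₁…D_4 at 0.227, terminal growth 0.033, discount at r = 0.156.
D_1 = 11.6565
D_2 = 14.3025
D_3 = 17.5492
D_4 = 21.5329
Terminal value at t=4: TV = D_5/(r−g) = 22.2435/(0.156−0.033) = 180.8411
P₀ = 11.6565/(1+0.156)^1 + 14.3025/(1+0.156)^2 + 17.5492/(1+0.156)^3 + 21.5329/(1+0.156)^4 + 180.8411/(1+0.156)^4 = 145.4708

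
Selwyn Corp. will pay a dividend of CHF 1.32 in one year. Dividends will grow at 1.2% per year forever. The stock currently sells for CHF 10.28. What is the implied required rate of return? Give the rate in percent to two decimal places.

14.04%

Rearranging the constant-growth DDM: r = D₁/P₀ + g.
r = 1.3200 / 10.28 + 0.012 = 0.12840 + 0.012 = 0.14040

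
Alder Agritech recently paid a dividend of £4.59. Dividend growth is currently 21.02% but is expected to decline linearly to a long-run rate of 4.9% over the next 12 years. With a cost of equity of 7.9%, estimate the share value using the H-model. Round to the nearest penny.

£308.48

H-model: P₀ = D₀[(1+g_L) + H(g_S−g_L)]/(r−g_L), with H = 12/2 = 6.
P₀ = 4.59 × [(1+0.049) + 6×(0.2102−0.049)] / (0.079−0.049)
   = 4.59 × 2.0162 / 0.03 = 308.4786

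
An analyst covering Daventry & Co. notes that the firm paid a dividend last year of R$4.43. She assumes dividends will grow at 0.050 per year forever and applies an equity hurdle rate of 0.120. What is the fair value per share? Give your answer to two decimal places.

Gordon growth model: P₀ = D₁/(r − g). D₁ = 4.43 × (1 + 0.05) = 4.6515.
P₀ = 4.6515 / (0.12 − 0.05) = 4.6515 / 0.07 = 66.4500

R$66.45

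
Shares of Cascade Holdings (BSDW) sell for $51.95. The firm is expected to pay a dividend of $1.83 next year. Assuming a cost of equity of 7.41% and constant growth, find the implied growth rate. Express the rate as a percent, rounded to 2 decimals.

3.89%

From P₀ = D₁/(r − g), the implied growth is g = r − D₁/P₀.
g = 0.0741 − 1.83/51.95 = 0.0741 − 0.03523 = 0.03887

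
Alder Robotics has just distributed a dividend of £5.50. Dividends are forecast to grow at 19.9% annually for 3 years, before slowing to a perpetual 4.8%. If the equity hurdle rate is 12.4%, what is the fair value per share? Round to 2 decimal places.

£110.86

Two-stage DDM. Project D₁…D_3 at 0.199, terminal growth 0.048, discount at r = 0.124.
D_1 = 6.5945
D_2 = 7.9068
D_3 = 9.4803
Terminal value at t=3: TV = D_4/(r−g) = 9.9353/(0.124−0.048) = 130.7278
P₀ = 6.5945/(1+0.124)^1 + 7.9068/(1+0.124)^2 + 9.4803/(1+0.124)^3 + 130.7278/(1+0.124)^3 = 110.8611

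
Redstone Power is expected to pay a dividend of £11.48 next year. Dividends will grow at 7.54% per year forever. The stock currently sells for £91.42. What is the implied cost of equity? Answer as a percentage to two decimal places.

20.10%

Rearranging the constant-growth DDM: r = D₁/P₀ + g.
r = 11.4800 / 91.42 + 0.0754 = 0.12557 + 0.0754 = 0.20097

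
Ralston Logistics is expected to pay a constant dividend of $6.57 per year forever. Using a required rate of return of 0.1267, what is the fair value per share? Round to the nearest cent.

$51.85

Zero-growth DDM (perpetuity): P₀ = D/r = 6.57 / 0.1267 = 51.8548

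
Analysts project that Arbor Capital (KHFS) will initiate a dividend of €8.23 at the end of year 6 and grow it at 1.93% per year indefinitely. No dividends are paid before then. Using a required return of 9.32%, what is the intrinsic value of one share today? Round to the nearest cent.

Deferred-dividend DDM. At t=5 the remaining stream is a growing perpetuity with first payment D_6 = 8.23.
V_5 = D_6/(r−g) = 8.23/(0.0932−0.0193) = 111.3667
P₀ = V_5/(1+r)^5 = 111.3667/(1+0.0932)^5 = 71.3275

€71.33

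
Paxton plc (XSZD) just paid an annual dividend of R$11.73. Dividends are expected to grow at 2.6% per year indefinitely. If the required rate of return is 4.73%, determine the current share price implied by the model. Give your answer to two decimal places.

Gordon growth model: P₀ = D₁/(r − g). D₁ = 11.73 × (1 + 0.026) = 12.0350.
P₀ = 12.0350 / (0.0473 − 0.026) = 12.0350 / 0.0213 = 565.0225

R$565.02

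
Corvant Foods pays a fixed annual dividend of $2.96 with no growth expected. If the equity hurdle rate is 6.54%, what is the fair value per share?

Zero-growth DDM (perpetuity): P₀ = D/r = 2.96 / 0.0654 = 45.2599

$45.26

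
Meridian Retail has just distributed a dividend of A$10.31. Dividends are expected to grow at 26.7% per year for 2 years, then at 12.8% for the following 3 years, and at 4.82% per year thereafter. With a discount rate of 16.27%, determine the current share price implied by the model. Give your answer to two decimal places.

A$160.40

Three-stage DDM. Project D₁…D_5; terminal Gordon value at t=5 with g = 0.0482; discount at r = 0.1627.
D_1 = 13.0628
D_2 = 16.5505
D_3 = 18.6690
D_4 = 21.0586
D_5 = 23.7541
TV_5 = 24.8991/(0.1627−0.0482) = 217.4592
P₀ = Σ Dₜ/(1+r)ᵗ + TV_5/(1+r)^5 = 160.3952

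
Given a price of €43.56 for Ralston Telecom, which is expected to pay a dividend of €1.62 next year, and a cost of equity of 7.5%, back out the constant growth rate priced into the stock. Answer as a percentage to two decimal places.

3.78%

From P₀ = D₁/(r − g), the implied growth is g = r − D₁/P₀.
g = 0.075 − 1.62/43.56 = 0.075 − 0.03719 = 0.03781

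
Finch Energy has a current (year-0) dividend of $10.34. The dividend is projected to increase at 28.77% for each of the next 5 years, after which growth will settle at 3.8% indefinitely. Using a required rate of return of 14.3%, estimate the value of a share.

$260.49

Two-stage DDM. Project D₁…D_5 at 0.2877, terminal growth 0.038, discount at r = 0.143.
D_1 = 13.3148
D_2 = 17.1455
D_3 = 22.0782
D_4 = 28.4302
D_5 = 36.6095
Terminal value at t=5: TV = D_6/(r−g) = 38.0007/(0.143−0.038) = 361.9112
P₀ = 13.3148/(1+0.143)^1 + 17.1455/(1+0.143)^2 + 22.0782/(1+0.143)^3 + 28.4302/(1+0.143)^4 + 36.6095/(1+0.143)^5 + 361.9112/(1+0.143)^5 = 260.4920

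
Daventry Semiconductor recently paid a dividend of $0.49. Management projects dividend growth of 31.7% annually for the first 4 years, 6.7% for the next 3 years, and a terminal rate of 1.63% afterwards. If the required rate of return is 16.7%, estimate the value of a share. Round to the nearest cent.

$8.77

Three-stage DDM. Project D₁…D_7; terminal Gordon value at t=7 with g = 0.0163; discount at r = 0.167.
D_1 = 0.6453
D_2 = 0.8499
D_3 = 1.1193
D_4 = 1.4741
D_5 = 1.5729
D_6 = 1.6783
D_7 = 1.7907
TV_7 = 1.8199/(0.167−0.0163) = 12.0765
P₀ = Σ Dₜ/(1+r)ᵗ + TV_7/(1+r)^7 = 8.7715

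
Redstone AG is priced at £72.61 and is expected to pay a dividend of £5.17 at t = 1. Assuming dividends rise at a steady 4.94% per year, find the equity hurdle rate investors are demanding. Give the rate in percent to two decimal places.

12.06%

Rearranging the constant-growth DDM: r = D₁/P₀ + g.
r = 5.1700 / 72.61 + 0.0494 = 0.07120 + 0.0494 = 0.12060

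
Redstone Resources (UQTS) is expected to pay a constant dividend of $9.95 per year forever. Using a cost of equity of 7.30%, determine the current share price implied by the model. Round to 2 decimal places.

$136.30

Zero-growth DDM (perpetuity): P₀ = D/r = 9.95 / 0.073 = 136.3014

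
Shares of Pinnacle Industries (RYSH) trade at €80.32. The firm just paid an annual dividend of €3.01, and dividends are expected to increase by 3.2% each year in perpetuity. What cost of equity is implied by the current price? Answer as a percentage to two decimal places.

7.07%

Rearranging the constant-growth DDM: r = D₁/P₀ + g.
D₁ = 3.01 × (1 + 0.032) = 3.1063.
r = 3.1063 / 80.32 + 0.032 = 0.03867 + 0.032 = 0.07067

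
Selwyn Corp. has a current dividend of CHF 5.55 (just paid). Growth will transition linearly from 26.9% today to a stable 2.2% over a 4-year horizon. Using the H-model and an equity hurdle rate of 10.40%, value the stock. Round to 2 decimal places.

CHF 102.61

H-model: P₀ = D₀[(1+g_L) + H(g_S−g_L)]/(r−g_L), with H = 4/2 = 2.
P₀ = 5.55 × [(1+0.022) + 2×(0.269−0.022)] / (0.104−0.022)
   = 5.55 × 1.5160 / 0.082 = 102.6073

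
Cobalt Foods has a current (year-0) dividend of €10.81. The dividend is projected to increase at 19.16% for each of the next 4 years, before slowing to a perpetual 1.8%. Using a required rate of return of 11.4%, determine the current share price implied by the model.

€201.38

Two-stage DDM. Project D₁…D_4 at 0.1916, terminal growth 0.018, discount at r = 0.114.
D_1 = 12.8812
D_2 = 15.3492
D_3 = 18.2901
D_4 = 21.7945
Terminal value at t=4: TV = D_5/(r−g) = 22.1868/(0.114−0.018) = 231.1129
P₀ = 12.8812/(1+0.114)^1 + 15.3492/(1+0.114)^2 + 18.2901/(1+0.114)^3 + 21.7945/(1+0.114)^4 + 231.1129/(1+0.114)^4 = 201.3796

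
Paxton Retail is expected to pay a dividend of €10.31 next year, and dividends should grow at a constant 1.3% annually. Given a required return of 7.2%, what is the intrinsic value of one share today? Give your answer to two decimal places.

Gordon growth model: P₀ = D₁/(r − g), with D₁ = 10.31 given directly.
P₀ = 10.3100 / (0.072 − 0.013) = 10.3100 / 0.059 = 174.7458

€174.75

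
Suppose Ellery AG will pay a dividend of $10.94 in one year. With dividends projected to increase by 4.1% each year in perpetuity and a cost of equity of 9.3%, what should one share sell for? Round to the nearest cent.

$210.38

Gordon growth model: P₀ = D₁/(r − g), with D₁ = 10.94 given directly.
P₀ = 10.9400 / (0.093 − 0.041) = 10.9400 / 0.052 = 210.3846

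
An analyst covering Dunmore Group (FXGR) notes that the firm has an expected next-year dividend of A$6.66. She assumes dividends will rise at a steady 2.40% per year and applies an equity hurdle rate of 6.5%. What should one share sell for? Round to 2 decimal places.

Gordon growth model: P₀ = D₁/(r − g), with D₁ = 6.66 given directly.
P₀ = 6.6600 / (0.065 − 0.024) = 6.6600 / 0.041 = 162.4390

A$162.44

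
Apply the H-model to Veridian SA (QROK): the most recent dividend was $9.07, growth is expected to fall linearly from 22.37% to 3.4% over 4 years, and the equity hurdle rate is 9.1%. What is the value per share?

H-model: P₀ = D₀[(1+g_L) + H(g_S−g_L)]/(r−g_L), with H = 4/2 = 2.
P₀ = 9.07 × [(1+0.034) + 2×(0.2237−0.034)] / (0.091−0.034)
   = 9.07 × 1.4134 / 0.057 = 224.9042

$224.90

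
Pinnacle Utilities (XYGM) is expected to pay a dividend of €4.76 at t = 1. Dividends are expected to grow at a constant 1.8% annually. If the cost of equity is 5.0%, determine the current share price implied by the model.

Gordon growth model: P₀ = D₁/(r − g), with D₁ = 4.76 given directly.
P₀ = 4.7600 / (0.05 − 0.018) = 4.7600 / 0.032 = 148.7500

€148.75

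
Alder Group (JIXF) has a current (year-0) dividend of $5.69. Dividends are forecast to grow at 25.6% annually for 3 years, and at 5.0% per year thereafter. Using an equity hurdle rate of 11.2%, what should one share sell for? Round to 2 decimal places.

Two-stage DDM. Project D₁…D_3 at 0.256, terminal growth 0.05, discount at r = 0.112.
D_1 = 7.1466
D_2 = 8.9762
D_3 = 11.2741
Terminal value at t=3: TV = D_4/(r−g) = 11.8378/(0.112−0.05) = 190.9320
P₀ = 7.1466/(1+0.112)^1 + 8.9762/(1+0.112)^2 + 11.2741/(1+0.112)^3 + 190.9320/(1+0.112)^3 = 160.7410

$160.74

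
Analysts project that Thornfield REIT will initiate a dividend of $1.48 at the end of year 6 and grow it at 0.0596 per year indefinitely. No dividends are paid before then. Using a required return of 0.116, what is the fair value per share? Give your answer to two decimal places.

$15.16

Deferred-dividend DDM. At t=5 the remaining stream is a growing perpetuity with first payment D_6 = 1.48.
V_5 = D_6/(r−g) = 1.48/(0.116−0.0596) = 26.2411
P₀ = V_5/(1+r)^5 = 26.2411/(1+0.116)^5 = 15.1587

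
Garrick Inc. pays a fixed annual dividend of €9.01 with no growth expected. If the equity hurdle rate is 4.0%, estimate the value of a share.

€225.25

Zero-growth DDM (perpetuity): P₀ = D/r = 9.01 / 0.04 = 225.2500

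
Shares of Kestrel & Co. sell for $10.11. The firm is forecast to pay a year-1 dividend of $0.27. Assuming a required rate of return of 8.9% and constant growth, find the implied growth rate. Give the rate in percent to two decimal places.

6.23%

From P₀ = D₁/(r − g), the implied growth is g = r − D₁/P₀.
g = 0.089 − 0.27/10.11 = 0.089 − 0.02671 = 0.06229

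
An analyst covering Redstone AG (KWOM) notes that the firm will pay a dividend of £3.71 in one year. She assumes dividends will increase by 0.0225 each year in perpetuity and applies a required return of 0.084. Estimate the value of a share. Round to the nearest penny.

£60.33

Gordon growth model: P₀ = D₁/(r − g), with D₁ = 3.71 given directly.
P₀ = 3.7100 / (0.084 − 0.0225) = 3.7100 / 0.0615 = 60.3252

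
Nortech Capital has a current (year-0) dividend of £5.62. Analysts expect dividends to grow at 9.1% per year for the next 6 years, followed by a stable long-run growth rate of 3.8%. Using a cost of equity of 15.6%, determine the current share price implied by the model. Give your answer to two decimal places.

£62.61

Two-stage DDM. Project D₁…D_6 at 0.091, terminal growth 0.038, discount at r = 0.156.
D_1 = 6.1314
D_2 = 6.6894
D_3 = 7.2981
D_4 = 7.9622
D_5 = 8.6868
D_6 = 9.4773
Terminal value at t=6: TV = D_7/(r−g) = 9.8374/(0.156−0.038) = 83.3682
P₀ = 6.1314/(1+0.156)^1 + 6.6894/(1+0.156)^2 + 7.2981/(1+0.156)^3 + 7.9622/(1+0.156)^4 + 8.6868/(1+0.156)^5 + 9.4773/(1+0.156)^6 + 83.3682/(1+0.156)^6 = 62.6064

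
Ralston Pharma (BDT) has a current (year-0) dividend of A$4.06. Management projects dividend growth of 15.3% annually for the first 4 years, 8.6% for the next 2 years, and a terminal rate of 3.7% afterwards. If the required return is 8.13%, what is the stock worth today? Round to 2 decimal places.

A$153.62

Three-stage DDM. Project D₁…D_6; terminal Gordon value at t=6 with g = 0.037; discount at r = 0.0813.
D_1 = 4.6812
D_2 = 5.3974
D_3 = 6.2232
D_4 = 7.1754
D_5 = 7.7924
D_6 = 8.4626
TV_6 = 8.7757/(0.0813−0.037) = 198.0970
P₀ = Σ Dₜ/(1+r)ᵗ + TV_6/(1+r)^6 = 153.6197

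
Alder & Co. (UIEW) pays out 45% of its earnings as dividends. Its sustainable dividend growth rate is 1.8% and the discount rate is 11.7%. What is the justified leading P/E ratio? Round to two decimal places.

Justified leading P/E = b/(r−g) = 0.45/(0.117−0.018) = 4.5455

4.55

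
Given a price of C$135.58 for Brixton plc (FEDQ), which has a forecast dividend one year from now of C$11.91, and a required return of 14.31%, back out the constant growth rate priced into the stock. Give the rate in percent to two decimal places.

5.53%

From P₀ = D₁/(r − g), the implied growth is g = r − D₁/P₀.
g = 0.1431 − 11.91/135.58 = 0.1431 − 0.08784 = 0.05526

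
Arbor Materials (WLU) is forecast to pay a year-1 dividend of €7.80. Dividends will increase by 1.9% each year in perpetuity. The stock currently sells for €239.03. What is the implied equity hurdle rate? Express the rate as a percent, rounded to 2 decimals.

5.16%

Rearranging the constant-growth DDM: r = D₁/P₀ + g.
r = 7.8000 / 239.03 + 0.019 = 0.03263 + 0.019 = 0.05163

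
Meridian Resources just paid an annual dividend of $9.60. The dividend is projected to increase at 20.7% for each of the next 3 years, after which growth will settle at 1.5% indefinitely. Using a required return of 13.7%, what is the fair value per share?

$128.04

Two-stage DDM. Project D₁…D_3 at 0.207, terminal growth 0.015, discount at r = 0.137.
D_1 = 11.5872
D_2 = 13.9858
D_3 = 16.8808
Terminal value at t=3: TV = D_4/(r−g) = 17.1340/(0.137−0.015) = 140.4427
P₀ = 11.5872/(1+0.137)^1 + 13.9858/(1+0.137)^2 + 16.8808/(1+0.137)^3 + 140.4427/(1+0.137)^3 = 128.0411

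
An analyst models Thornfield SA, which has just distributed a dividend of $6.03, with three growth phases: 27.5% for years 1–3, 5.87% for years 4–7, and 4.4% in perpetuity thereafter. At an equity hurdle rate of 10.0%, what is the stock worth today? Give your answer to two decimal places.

$208.86

Three-stage DDM. Project D₁…D_7; terminal Gordon value at t=7 with g = 0.044; discount at r = 0.1.
D_1 = 7.6883
D_2 = 9.8025
D_3 = 12.4982
D_4 = 13.2319
D_5 = 14.0086
D_6 = 14.8309
D_7 = 15.7014
TV_7 = 16.3923/(0.1−0.044) = 292.7197
P₀ = Σ Dₜ/(1+r)ᵗ + TV_7/(1+r)^7 = 208.8569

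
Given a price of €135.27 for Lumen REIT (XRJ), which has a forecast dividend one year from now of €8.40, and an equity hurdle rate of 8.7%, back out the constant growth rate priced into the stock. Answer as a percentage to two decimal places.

From P₀ = D₁/(r − g), the implied growth is g = r − D₁/P₀.
g = 0.087 − 8.40/135.27 = 0.087 − 0.06210 = 0.02490

2.49%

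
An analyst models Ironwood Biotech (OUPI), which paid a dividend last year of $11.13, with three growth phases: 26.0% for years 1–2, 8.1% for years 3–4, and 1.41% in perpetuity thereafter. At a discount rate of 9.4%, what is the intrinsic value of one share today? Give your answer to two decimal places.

Three-stage DDM. Project D₁…D_4; terminal Gordon value at t=4 with g = 0.0141; discount at r = 0.094.
D_1 = 14.0238
D_2 = 17.6700
D_3 = 19.1013
D_4 = 20.6485
TV_4 = 20.9396/(0.094−0.0141) = 262.0726
P₀ = Σ Dₜ/(1+r)ᵗ + TV_4/(1+r)^4 = 239.5448

$239.54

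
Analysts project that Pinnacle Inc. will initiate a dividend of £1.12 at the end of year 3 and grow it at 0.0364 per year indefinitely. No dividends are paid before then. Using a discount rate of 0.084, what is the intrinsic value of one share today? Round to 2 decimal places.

£20.02

Deferred-dividend DDM. At t=2 the remaining stream is a growing perpetuity with first payment D_3 = 1.12.
V_2 = D_3/(r−g) = 1.12/(0.084−0.0364) = 23.5294
P₀ = V_2/(1+r)^2 = 23.5294/(1+0.084)^2 = 20.0241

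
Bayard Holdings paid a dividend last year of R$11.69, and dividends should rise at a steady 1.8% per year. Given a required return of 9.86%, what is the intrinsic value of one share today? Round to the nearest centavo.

Gordon growth model: P₀ = D₁/(r − g). D₁ = 11.69 × (1 + 0.018) = 11.9004.
P₀ = 11.9004 / (0.0986 − 0.018) = 11.9004 / 0.0806 = 147.6479

R$147.65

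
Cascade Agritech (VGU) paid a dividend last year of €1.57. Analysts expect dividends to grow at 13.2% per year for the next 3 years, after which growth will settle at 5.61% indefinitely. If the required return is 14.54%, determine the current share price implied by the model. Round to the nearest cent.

Two-stage DDM. Project D₁…D_3 at 0.132, terminal growth 0.0561, discount at r = 0.1454.
D_1 = 1.7772
D_2 = 2.0118
D_3 = 2.2774
Terminal value at t=3: TV = D_4/(r−g) = 2.4052/(0.1454−0.0561) = 26.9335
P₀ = 1.7772/(1+0.1454)^1 + 2.0118/(1+0.1454)^2 + 2.2774/(1+0.1454)^3 + 26.9335/(1+0.1454)^3 = 22.5241

€22.52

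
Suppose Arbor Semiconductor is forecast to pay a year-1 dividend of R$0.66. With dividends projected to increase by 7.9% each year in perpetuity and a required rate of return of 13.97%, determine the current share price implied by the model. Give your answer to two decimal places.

R$10.87

Gordon growth model: P₀ = D₁/(r − g), with D₁ = 0.66 given directly.
P₀ = 0.6600 / (0.1397 − 0.079) = 0.6600 / 0.0607 = 10.8731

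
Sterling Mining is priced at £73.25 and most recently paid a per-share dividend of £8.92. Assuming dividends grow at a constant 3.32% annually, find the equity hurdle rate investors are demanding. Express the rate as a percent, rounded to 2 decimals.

Rearranging the constant-growth DDM: r = D₁/P₀ + g.
D₁ = 8.92 × (1 + 0.0332) = 9.2161.
r = 9.2161 / 73.25 + 0.0332 = 0.12582 + 0.0332 = 0.15902

15.90%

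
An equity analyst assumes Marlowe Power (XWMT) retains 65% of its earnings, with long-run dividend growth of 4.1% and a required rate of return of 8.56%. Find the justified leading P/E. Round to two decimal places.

7.85

Payout ratio b = 1 − 0.65 = 0.35.
Justified leading P/E = b/(r−g) = 0.35/(0.0856−0.041) = 7.8475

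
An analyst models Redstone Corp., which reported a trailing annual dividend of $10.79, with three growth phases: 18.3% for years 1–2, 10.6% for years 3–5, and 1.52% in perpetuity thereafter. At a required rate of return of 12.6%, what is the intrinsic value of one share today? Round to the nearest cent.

Three-stage DDM. Project D₁…D_5; terminal Gordon value at t=5 with g = 0.0152; discount at r = 0.126.
D_1 = 12.7646
D_2 = 15.1005
D_3 = 16.7011
D_4 = 18.4715
D_5 = 20.4294
TV_5 = 20.7400/(0.126−0.0152) = 187.1838
P₀ = Σ Dₜ/(1+r)ᵗ + TV_5/(1+r)^5 = 161.1354

$161.14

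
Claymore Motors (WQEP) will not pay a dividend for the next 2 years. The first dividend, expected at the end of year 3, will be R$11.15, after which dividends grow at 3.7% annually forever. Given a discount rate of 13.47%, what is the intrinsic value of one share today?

Deferred-dividend DDM. At t=2 the remaining stream is a growing perpetuity with first payment D_3 = 11.15.
V_2 = D_3/(r−g) = 11.15/(0.1347−0.037) = 114.1249
P₀ = V_2/(1+r)^2 = 114.1249/(1+0.1347)^2 = 88.6376

R$88.64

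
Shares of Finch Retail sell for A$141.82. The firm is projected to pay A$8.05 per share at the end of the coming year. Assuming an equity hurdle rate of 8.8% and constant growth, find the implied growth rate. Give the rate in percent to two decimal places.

From P₀ = D₁/(r − g), the implied growth is g = r − D₁/P₀.
g = 0.088 − 8.05/141.82 = 0.088 − 0.05676 = 0.03124

3.12%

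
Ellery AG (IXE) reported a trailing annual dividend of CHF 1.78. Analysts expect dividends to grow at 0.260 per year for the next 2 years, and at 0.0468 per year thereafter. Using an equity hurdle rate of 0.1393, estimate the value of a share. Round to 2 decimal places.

Two-stage DDM. Project D₁…D_2 at 0.26, terminal growth 0.0468, discount at r = 0.1393.
D_1 = 2.2428
D_2 = 2.8259
Terminal value at t=2: TV = D_3/(r−g) = 2.9582/(0.1393−0.0468) = 31.9803
P₀ = 2.2428/(1+0.1393)^1 + 2.8259/(1+0.1393)^2 + 31.9803/(1+0.1393)^2 = 28.7838

CHF 28.78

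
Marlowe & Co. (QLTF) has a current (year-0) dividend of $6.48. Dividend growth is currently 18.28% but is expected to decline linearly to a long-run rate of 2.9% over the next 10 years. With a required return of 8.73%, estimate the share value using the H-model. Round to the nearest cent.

$199.85

H-model: P₀ = D₀[(1+g_L) + H(g_S−g_L)]/(r−g_L), with H = 10/2 = 5.
P₀ = 6.48 × [(1+0.029) + 5×(0.1828−0.029)] / (0.0873−0.029)
   = 6.48 × 1.7980 / 0.0583 = 199.8463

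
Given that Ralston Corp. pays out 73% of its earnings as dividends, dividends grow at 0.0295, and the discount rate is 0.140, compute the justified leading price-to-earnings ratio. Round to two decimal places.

6.61

Justified leading P/E = b/(r−g) = 0.73/(0.14−0.0295) = 6.6063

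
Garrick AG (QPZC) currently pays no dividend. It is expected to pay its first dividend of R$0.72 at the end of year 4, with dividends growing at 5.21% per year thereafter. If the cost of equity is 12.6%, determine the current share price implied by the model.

R$6.82

Deferred-dividend DDM. At t=3 the remaining stream is a growing perpetuity with first payment D_4 = 0.72.
V_3 = D_4/(r−g) = 0.72/(0.126−0.0521) = 9.7429
P₀ = V_3/(1+r)^3 = 9.7429/(1+0.126)^3 = 6.8245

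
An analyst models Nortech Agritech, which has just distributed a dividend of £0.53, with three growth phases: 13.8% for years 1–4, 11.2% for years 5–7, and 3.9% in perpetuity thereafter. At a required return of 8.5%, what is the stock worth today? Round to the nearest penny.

£20.01

Three-stage DDM. Project D₁…D_7; terminal Gordon value at t=7 with g = 0.039; discount at r = 0.085.
D_1 = 0.6031
D_2 = 0.6864
D_3 = 0.7811
D_4 = 0.8889
D_5 = 0.9884
D_6 = 1.0991
D_7 = 1.2222
TV_7 = 1.2699/(0.085−0.039) = 27.6069
P₀ = Σ Dₜ/(1+r)ᵗ + TV_7/(1+r)^7 = 20.0092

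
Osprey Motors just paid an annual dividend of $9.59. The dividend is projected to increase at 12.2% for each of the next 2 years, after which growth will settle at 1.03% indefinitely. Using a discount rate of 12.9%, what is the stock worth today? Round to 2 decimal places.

$99.62

Two-stage DDM. Project D₁…D_2 at 0.122, terminal growth 0.0103, discount at r = 0.129.
D_1 = 10.7600
D_2 = 12.0727
Terminal value at t=2: TV = D_3/(r−g) = 12.1970/(0.129−0.0103) = 102.7552
P₀ = 10.7600/(1+0.129)^1 + 12.0727/(1+0.129)^2 + 102.7552/(1+0.129)^2 = 99.6170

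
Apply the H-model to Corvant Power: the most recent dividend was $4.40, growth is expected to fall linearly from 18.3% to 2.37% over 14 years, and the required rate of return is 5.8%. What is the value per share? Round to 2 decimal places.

H-model: P₀ = D₀[(1+g_L) + H(g_S−g_L)]/(r−g_L), with H = 14/2 = 7.
P₀ = 4.40 × [(1+0.0237) + 7×(0.183−0.0237)] / (0.058−0.0237)
   = 4.40 × 2.1388 / 0.0343 = 274.3650

$274.37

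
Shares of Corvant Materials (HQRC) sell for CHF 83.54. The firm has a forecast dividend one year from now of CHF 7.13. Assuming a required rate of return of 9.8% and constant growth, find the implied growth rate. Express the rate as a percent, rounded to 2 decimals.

1.27%

From P₀ = D₁/(r − g), the implied growth is g = r − D₁/P₀.
g = 0.098 − 7.13/83.54 = 0.098 − 0.08535 = 0.01265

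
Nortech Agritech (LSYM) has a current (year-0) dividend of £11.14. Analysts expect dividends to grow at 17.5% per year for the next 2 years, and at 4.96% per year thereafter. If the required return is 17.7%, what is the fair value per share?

Two-stage DDM. Project D₁…D_2 at 0.175, terminal growth 0.0496, discount at r = 0.177.
D_1 = 13.0895
D_2 = 15.3802
Terminal value at t=2: TV = D_3/(r−g) = 16.1430/(0.177−0.0496) = 126.7113
P₀ = 13.0895/(1+0.177)^1 + 15.3802/(1+0.177)^2 + 126.7113/(1+0.177)^2 = 113.6898

£113.69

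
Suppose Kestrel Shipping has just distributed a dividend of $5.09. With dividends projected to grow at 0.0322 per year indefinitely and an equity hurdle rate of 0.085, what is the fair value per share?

Gordon growth model: P₀ = D₁/(r − g). D₁ = 5.09 × (1 + 0.0322) = 5.2539.
P₀ = 5.2539 / (0.085 − 0.0322) = 5.2539 / 0.0528 = 99.5056

$99.51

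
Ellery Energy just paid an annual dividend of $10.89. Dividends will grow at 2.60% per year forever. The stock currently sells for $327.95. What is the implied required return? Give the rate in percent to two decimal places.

6.01%

Rearranging the constant-growth DDM: r = D₁/P₀ + g.
D₁ = 10.89 × (1 + 0.026) = 11.1731.
r = 11.1731 / 327.95 + 0.026 = 0.03407 + 0.026 = 0.06007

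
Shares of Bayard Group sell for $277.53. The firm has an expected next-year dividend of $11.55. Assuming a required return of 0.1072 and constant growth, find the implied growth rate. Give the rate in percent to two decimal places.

6.56%

From P₀ = D₁/(r − g), the implied growth is g = r − D₁/P₀.
g = 0.1072 − 11.55/277.53 = 0.1072 − 0.04162 = 0.06558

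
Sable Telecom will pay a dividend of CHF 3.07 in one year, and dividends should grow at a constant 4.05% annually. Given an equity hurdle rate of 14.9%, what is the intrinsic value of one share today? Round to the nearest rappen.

CHF 28.29

Gordon growth model: P₀ = D₁/(r − g), with D₁ = 3.07 given directly.
P₀ = 3.0700 / (0.149 − 0.0405) = 3.0700 / 0.1085 = 28.2949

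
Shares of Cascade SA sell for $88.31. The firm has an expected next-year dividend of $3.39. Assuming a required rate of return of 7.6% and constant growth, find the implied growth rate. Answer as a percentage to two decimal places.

From P₀ = D₁/(r − g), the implied growth is g = r − D₁/P₀.
g = 0.076 − 3.39/88.31 = 0.076 − 0.03839 = 0.03761

3.76%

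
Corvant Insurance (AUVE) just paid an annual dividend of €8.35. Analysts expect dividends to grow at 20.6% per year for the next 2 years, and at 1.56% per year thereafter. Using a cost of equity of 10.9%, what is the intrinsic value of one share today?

Two-stage DDM. Project D₁…D_2 at 0.206, terminal growth 0.0156, discount at r = 0.109.
D_1 = 10.0701
D_2 = 12.1445
Terminal value at t=2: TV = D_3/(r−g) = 12.3340/(0.109−0.0156) = 132.0556
P₀ = 10.0701/(1+0.109)^1 + 12.1445/(1+0.109)^2 + 132.0556/(1+0.109)^2 = 126.3276

€126.33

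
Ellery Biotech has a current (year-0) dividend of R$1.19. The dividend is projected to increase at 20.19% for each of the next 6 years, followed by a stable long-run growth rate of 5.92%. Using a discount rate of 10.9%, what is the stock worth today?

R$50.56

Two-stage DDM. Project D₁…D_6 at 0.2019, terminal growth 0.0592, discount at r = 0.109.
D_1 = 1.4303
D_2 = 1.7190
D_3 = 2.0661
D_4 = 2.4832
D_5 = 2.9846
D_6 = 3.5872
Terminal value at t=6: TV = D_7/(r−g) = 3.7996/(0.109−0.0592) = 76.2967
P₀ = 1.4303/(1+0.109)^1 + 1.7190/(1+0.109)^2 + 2.0661/(1+0.109)^3 + 2.4832/(1+0.109)^4 + 2.9846/(1+0.109)^5 + 3.5872/(1+0.109)^6 + 76.2967/(1+0.109)^6 = 50.5639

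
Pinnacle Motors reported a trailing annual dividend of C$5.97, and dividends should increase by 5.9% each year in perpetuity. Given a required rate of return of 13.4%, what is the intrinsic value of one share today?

C$84.30

Gordon growth model: P₀ = D₁/(r − g). D₁ = 5.97 × (1 + 0.059) = 6.3222.
P₀ = 6.3222 / (0.134 − 0.059) = 6.3222 / 0.075 = 84.2964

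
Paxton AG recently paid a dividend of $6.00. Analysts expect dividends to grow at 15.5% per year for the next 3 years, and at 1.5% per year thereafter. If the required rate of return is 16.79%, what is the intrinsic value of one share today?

Two-stage DDM. Project D₁…D_3 at 0.155, terminal growth 0.015, discount at r = 0.1679.
D_1 = 6.9300
D_2 = 8.0041
D_3 = 9.2448
Terminal value at t=3: TV = D_4/(r−g) = 9.3835/(0.1679−0.015) = 61.3699
P₀ = 6.9300/(1+0.1679)^1 + 8.0041/(1+0.1679)^2 + 9.2448/(1+0.1679)^3 + 61.3699/(1+0.1679)^3 = 56.1299

$56.13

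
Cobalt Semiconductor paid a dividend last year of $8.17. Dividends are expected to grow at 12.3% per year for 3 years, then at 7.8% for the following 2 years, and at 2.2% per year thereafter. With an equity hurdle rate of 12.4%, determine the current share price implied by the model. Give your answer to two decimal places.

$114.87

Three-stage DDM. Project D₁…D_5; terminal Gordon value at t=5 with g = 0.022; discount at r = 0.124.
D_1 = 9.1749
D_2 = 10.3034
D_3 = 11.5707
D_4 = 12.4733
D_5 = 13.4462
TV_5 = 13.7420/(0.124−0.022) = 134.7254
P₀ = Σ Dₜ/(1+r)ᵗ + TV_5/(1+r)^5 = 114.8723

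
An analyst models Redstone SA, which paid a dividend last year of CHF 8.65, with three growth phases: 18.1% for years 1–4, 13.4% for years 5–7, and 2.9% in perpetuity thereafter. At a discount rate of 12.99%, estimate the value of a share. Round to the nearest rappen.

Three-stage DDM. Project D₁…D_7; terminal Gordon value at t=7 with g = 0.029; discount at r = 0.1299.
D_1 = 10.2157
D_2 = 12.0647
D_3 = 14.2484
D_4 = 16.8273
D_5 = 19.0822
D_6 = 21.6392
D_7 = 24.5389
TV_7 = 25.2505/(0.1299−0.029) = 250.2529
P₀ = Σ Dₜ/(1+r)ᵗ + TV_7/(1+r)^7 = 176.3294

CHF 176.33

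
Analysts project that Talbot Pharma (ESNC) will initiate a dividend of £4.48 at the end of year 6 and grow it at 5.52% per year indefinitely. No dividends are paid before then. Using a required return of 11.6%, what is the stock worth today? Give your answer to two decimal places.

Deferred-dividend DDM. At t=5 the remaining stream is a growing perpetuity with first payment D_6 = 4.48.
V_5 = D_6/(r−g) = 4.48/(0.116−0.0552) = 73.6842
P₀ = V_5/(1+r)^5 = 73.6842/(1+0.116)^5 = 42.5651

£42.57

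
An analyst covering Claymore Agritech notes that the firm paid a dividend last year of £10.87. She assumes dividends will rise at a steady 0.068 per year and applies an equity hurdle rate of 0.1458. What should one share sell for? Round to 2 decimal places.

£149.22

Gordon growth model: P₀ = D₁/(r − g). D₁ = 10.87 × (1 + 0.068) = 11.6092.
P₀ = 11.6092 / (0.1458 − 0.068) = 11.6092 / 0.0778 = 149.2180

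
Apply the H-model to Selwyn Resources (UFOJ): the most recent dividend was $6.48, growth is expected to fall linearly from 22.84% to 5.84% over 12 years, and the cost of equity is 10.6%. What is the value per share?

$282.94

H-model: P₀ = D₀[(1+g_L) + H(g_S−g_L)]/(r−g_L), with H = 12/2 = 6.
P₀ = 6.48 × [(1+0.0584) + 6×(0.2284−0.0584)] / (0.106−0.0584)
   = 6.48 × 2.0784 / 0.0476 = 282.9418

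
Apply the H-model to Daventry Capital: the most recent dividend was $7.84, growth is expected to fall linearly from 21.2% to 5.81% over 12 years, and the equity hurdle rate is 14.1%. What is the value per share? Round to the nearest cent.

H-model: P₀ = D₀[(1+g_L) + H(g_S−g_L)]/(r−g_L), with H = 12/2 = 6.
P₀ = 7.84 × [(1+0.0581) + 6×(0.212−0.0581)] / (0.141−0.0581)
   = 7.84 × 1.9815 / 0.0829 = 187.3940

$187.39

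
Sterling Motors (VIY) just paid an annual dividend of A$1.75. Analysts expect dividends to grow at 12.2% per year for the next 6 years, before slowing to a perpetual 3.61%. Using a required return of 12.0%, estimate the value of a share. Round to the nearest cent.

Two-stage DDM. Project D₁…D_6 at 0.122, terminal growth 0.0361, discount at r = 0.12.
D_1 = 1.9635
D_2 = 2.2030
D_3 = 2.4718
D_4 = 2.7734
D_5 = 3.1117
D_6 = 3.4914
Terminal value at t=6: TV = D_7/(r−g) = 3.6174/(0.12−0.0361) = 43.1156
P₀ = 1.9635/(1+0.12)^1 + 2.2030/(1+0.12)^2 + 2.4718/(1+0.12)^3 + 2.7734/(1+0.12)^4 + 3.1117/(1+0.12)^5 + 3.4914/(1+0.12)^6 + 43.1156/(1+0.12)^6 = 32.4095

A$32.41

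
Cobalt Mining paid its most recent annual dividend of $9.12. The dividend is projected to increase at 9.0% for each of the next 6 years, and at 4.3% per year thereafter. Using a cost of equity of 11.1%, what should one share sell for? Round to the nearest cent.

Two-stage DDM. Project D₁…D_6 at 0.09, terminal growth 0.043, discount at r = 0.111.
D_1 = 9.9408
D_2 = 10.8355
D_3 = 11.8107
D_4 = 12.8736
D_5 = 14.0323
D_6 = 15.2952
Terminal value at t=6: TV = D_7/(r−g) = 15.9528/(0.111−0.043) = 234.6007
P₀ = 9.9408/(1+0.111)^1 + 10.8355/(1+0.111)^2 + 11.8107/(1+0.111)^3 + 12.8736/(1+0.111)^4 + 14.0323/(1+0.111)^5 + 15.2952/(1+0.111)^6 + 234.6007/(1+0.111)^6 = 175.9631

$175.96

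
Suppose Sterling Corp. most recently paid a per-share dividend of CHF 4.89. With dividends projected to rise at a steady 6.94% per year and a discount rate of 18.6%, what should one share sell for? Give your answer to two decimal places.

CHF 44.85

Gordon growth model: P₀ = D₁/(r − g). D₁ = 4.89 × (1 + 0.0694) = 5.2294.
P₀ = 5.2294 / (0.186 − 0.0694) = 5.2294 / 0.1166 = 44.8488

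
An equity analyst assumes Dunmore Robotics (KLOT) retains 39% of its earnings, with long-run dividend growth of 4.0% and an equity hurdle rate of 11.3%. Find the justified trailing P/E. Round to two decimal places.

Payout ratio b = 1 − 0.39 = 0.61.
Justified trailing P/E = b(1+g)/(r−g) = 0.61×(1+0.04)/(0.113−0.04) = 8.6904

8.69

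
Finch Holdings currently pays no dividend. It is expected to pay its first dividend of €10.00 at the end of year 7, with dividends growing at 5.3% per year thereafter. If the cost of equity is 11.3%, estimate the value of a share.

Deferred-dividend DDM. At t=6 the remaining stream is a growing perpetuity with first payment D_7 = 10.00.
V_6 = D_7/(r−g) = 10.00/(0.113−0.053) = 166.6667
P₀ = V_6/(1+r)^6 = 166.6667/(1+0.113)^6 = 87.6754

€87.68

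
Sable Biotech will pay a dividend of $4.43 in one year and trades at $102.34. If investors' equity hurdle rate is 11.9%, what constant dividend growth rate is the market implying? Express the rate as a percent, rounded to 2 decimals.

From P₀ = D₁/(r − g), the implied growth is g = r − D₁/P₀.
g = 0.119 − 4.43/102.34 = 0.119 − 0.04329 = 0.07571

7.57%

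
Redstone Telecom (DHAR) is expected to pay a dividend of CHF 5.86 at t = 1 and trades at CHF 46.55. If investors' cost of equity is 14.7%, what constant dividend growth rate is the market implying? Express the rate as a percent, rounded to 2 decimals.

2.11%

From P₀ = D₁/(r − g), the implied growth is g = r − D₁/P₀.
g = 0.147 − 5.86/46.55 = 0.147 − 0.12589 = 0.02111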